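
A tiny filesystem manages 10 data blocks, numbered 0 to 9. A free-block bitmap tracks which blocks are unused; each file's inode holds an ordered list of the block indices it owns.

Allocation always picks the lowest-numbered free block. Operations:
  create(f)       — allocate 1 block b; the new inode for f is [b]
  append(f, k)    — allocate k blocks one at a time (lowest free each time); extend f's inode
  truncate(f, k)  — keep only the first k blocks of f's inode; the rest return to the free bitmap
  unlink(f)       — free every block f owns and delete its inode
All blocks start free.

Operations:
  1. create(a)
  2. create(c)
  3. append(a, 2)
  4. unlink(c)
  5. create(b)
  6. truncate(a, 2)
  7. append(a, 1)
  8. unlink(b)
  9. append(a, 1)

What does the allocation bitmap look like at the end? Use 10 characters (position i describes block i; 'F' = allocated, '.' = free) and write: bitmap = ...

after create(a) → a:[0]  free=[F.........]
after create(c) → a:[0], c:[1]  free=[FF........]
after append(a, 2) → a:[0, 2, 3], c:[1]  free=[FFFF......]
after unlink(c) → a:[0, 2, 3]  free=[F.FF......]
after create(b) → a:[0, 2, 3], b:[1]  free=[FFFF......]
after truncate(a, 2) → a:[0, 2], b:[1]  free=[FFF.......]
after append(a, 1) → a:[0, 2, 3], b:[1]  free=[FFFF......]
after unlink(b) → a:[0, 2, 3]  free=[F.FF......]
after append(a, 1) → a:[0, 2, 3, 1]  free=[FFFF......]

bitmap = FFFF......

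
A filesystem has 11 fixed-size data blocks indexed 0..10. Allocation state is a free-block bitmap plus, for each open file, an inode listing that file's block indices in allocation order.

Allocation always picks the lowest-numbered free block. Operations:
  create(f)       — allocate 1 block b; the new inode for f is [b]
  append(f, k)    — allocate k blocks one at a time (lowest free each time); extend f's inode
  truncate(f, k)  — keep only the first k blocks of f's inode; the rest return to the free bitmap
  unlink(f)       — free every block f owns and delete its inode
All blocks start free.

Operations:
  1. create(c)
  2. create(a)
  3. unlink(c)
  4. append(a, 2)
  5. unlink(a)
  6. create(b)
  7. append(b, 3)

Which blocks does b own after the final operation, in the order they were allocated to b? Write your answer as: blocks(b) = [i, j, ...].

create(c): bitmap=F.......... | c=[0]
create(a): bitmap=FF......... | a=[1] c=[0]
unlink(c): bitmap=.F......... | a=[1]
append(a, 2): bitmap=FFF........ | a=[1, 0, 2]
unlink(a): bitmap=........... | 
create(b): bitmap=F.......... | b=[0]
append(b, 3): bitmap=FFFF....... | b=[0, 1, 2, 3]

blocks(b) = [0, 1, 2, 3]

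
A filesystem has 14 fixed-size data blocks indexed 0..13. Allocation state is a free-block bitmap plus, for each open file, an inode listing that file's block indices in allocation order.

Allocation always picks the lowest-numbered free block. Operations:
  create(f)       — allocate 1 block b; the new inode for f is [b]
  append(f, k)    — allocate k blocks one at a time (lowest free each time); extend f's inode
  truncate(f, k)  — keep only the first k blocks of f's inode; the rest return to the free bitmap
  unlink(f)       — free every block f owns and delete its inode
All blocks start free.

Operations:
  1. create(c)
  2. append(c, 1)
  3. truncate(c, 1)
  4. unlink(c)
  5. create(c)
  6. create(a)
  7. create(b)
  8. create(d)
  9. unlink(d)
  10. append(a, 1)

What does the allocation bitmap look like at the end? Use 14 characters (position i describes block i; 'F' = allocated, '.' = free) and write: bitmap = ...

[1] create(c) — c=0 (map F.............)
[2] append(c, 1) — c=0,1 (map FF............)
[3] truncate(c, 1) — c=0 (map F.............)
[4] unlink(c) —  (map ..............)
[5] create(c) — c=0 (map F.............)
[6] create(a) — a=1 c=0 (map FF............)
[7] create(b) — a=1 b=2 c=0 (map FFF...........)
[8] create(d) — a=1 b=2 c=0 d=3 (map FFFF..........)
[9] unlink(d) — a=1 b=2 c=0 (map FFF...........)
[10] append(a, 1) — a=1,3 b=2 c=0 (map FFFF..........)

bitmap = FFFF..........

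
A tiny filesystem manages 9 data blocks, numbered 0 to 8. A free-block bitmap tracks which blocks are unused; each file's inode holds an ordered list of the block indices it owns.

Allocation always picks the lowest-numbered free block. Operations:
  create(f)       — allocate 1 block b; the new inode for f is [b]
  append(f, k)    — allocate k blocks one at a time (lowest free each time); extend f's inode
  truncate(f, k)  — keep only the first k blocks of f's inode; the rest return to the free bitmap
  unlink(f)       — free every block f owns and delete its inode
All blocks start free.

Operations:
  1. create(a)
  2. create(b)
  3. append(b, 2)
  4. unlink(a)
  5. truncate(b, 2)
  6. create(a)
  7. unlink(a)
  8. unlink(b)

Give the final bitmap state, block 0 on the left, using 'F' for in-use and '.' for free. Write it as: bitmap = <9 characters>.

bitmap = .........

[1] create(a) — a=0 (map F........)
[2] create(b) — a=0 b=1 (map FF.......)
[3] append(b, 2) — a=0 b=1,2,3 (map FFFF.....)
[4] unlink(a) — b=1,2,3 (map .FFF.....)
[5] truncate(b, 2) — b=1,2 (map .FF......)
[6] create(a) — a=0 b=1,2 (map FFF......)
[7] unlink(a) — b=1,2 (map .FF......)
[8] unlink(b) —  (map .........)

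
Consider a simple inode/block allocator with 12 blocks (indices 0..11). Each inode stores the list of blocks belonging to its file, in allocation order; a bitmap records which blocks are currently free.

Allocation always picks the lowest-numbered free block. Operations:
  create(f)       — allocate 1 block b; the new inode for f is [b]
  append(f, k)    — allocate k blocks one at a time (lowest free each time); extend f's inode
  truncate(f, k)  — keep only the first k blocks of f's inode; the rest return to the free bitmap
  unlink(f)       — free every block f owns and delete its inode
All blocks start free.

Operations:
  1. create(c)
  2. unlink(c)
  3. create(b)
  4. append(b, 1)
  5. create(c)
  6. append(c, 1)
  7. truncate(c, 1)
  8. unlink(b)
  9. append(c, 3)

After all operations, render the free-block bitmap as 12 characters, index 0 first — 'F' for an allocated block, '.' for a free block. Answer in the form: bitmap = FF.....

  1. create(c)  ⇒  F...........  {c→[0]}
  2. unlink(c)  ⇒  ............  {}
  3. create(b)  ⇒  F...........  {b→[0]}
  4. append(b, 1)  ⇒  FF..........  {b→[0, 1]}
  5. create(c)  ⇒  FFF.........  {b→[0, 1]; c→[2]}
  6. append(c, 1)  ⇒  FFFF........  {b→[0, 1]; c→[2, 3]}
  7. truncate(c, 1)  ⇒  FFF.........  {b→[0, 1]; c→[2]}
  8. unlink(b)  ⇒  ..F.........  {c→[2]}
  9. append(c, 3)  ⇒  FFFF........  {c→[2, 0, 1, 3]}

bitmap = FFFF........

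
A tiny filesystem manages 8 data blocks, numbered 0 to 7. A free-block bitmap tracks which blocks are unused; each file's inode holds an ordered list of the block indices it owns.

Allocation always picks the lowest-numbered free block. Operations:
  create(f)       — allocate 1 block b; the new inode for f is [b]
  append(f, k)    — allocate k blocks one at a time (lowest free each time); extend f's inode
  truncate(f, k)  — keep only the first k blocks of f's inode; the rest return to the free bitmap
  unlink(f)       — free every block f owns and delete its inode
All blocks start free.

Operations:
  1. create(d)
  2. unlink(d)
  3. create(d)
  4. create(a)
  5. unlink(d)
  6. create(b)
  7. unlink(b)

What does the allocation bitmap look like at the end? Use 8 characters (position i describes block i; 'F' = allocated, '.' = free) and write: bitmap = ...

create(d): bitmap=F....... | d=[0]
unlink(d): bitmap=........ | 
create(d): bitmap=F....... | d=[0]
create(a): bitmap=FF...... | a=[1] d=[0]
unlink(d): bitmap=.F...... | a=[1]
create(b): bitmap=FF...... | a=[1] b=[0]
unlink(b): bitmap=.F...... | a=[1]

bitmap = .F......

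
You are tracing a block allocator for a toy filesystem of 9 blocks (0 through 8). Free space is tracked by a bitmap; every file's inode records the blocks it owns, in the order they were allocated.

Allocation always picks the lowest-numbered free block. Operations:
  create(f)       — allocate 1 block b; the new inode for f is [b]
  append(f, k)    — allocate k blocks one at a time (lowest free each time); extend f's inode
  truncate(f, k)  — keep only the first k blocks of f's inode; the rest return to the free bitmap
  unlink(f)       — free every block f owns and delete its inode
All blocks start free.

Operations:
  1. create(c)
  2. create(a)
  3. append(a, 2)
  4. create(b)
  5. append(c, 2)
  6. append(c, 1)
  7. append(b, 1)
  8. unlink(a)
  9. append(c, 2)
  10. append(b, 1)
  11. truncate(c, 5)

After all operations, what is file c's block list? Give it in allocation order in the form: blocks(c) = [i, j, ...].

create(c): bitmap=F........ | c=[0]
create(a): bitmap=FF....... | a=[1] c=[0]
append(a, 2): bitmap=FFFF..... | a=[1, 2, 3] c=[0]
create(b): bitmap=FFFFF.... | a=[1, 2, 3] b=[4] c=[0]
append(c, 2): bitmap=FFFFFFF.. | a=[1, 2, 3] b=[4] c=[0, 5, 6]
append(c, 1): bitmap=FFFFFFFF. | a=[1, 2, 3] b=[4] c=[0, 5, 6, 7]
append(b, 1): bitmap=FFFFFFFFF | a=[1, 2, 3] b=[4, 8] c=[0, 5, 6, 7]
unlink(a): bitmap=F...FFFFF | b=[4, 8] c=[0, 5, 6, 7]
append(c, 2): bitmap=FFF.FFFFF | b=[4, 8] c=[0, 5, 6, 7, 1, 2]
append(b, 1): bitmap=FFFFFFFFF | b=[4, 8, 3] c=[0, 5, 6, 7, 1, 2]
truncate(c, 5): bitmap=FF.FFFFFF | b=[4, 8, 3] c=[0, 5, 6, 7, 1]

blocks(c) = [0, 5, 6, 7, 1]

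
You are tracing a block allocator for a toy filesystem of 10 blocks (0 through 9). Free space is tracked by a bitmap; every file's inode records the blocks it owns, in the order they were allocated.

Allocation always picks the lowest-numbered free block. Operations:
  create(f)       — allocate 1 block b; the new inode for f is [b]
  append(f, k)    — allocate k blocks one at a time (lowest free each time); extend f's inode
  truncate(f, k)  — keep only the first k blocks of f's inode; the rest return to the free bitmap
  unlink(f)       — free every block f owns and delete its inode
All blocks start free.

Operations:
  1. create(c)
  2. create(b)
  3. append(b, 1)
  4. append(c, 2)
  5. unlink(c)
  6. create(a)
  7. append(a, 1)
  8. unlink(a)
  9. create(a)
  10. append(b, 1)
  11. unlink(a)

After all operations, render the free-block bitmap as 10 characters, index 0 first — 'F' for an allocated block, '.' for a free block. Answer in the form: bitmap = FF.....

create(c): bitmap=F......... | c=[0]
create(b): bitmap=FF........ | b=[1] c=[0]
append(b, 1): bitmap=FFF....... | b=[1, 2] c=[0]
append(c, 2): bitmap=FFFFF..... | b=[1, 2] c=[0, 3, 4]
unlink(c): bitmap=.FF....... | b=[1, 2]
create(a): bitmap=FFF....... | a=[0] b=[1, 2]
append(a, 1): bitmap=FFFF...... | a=[0, 3] b=[1, 2]
unlink(a): bitmap=.FF....... | b=[1, 2]
create(a): bitmap=FFF....... | a=[0] b=[1, 2]
append(b, 1): bitmap=FFFF...... | a=[0] b=[1, 2, 3]
unlink(a): bitmap=.FFF...... | b=[1, 2, 3]

bitmap = .FFF......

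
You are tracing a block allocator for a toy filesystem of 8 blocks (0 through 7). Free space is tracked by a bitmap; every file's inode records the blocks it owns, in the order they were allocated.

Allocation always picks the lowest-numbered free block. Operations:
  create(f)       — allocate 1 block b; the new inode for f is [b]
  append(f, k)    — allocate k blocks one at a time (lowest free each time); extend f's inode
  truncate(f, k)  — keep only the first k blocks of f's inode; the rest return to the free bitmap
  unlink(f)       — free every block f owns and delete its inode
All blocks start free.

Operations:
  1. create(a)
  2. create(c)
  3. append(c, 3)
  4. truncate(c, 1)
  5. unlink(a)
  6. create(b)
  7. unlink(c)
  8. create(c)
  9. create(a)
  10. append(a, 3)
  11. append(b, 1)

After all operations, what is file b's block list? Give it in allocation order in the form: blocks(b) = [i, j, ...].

blocks(b) = [0, 6]

create(a): bitmap=F....... | a=[0]
create(c): bitmap=FF...... | a=[0] c=[1]
append(c, 3): bitmap=FFFFF... | a=[0] c=[1, 2, 3, 4]
truncate(c, 1): bitmap=FF...... | a=[0] c=[1]
unlink(a): bitmap=.F...... | c=[1]
create(b): bitmap=FF...... | b=[0] c=[1]
unlink(c): bitmap=F....... | b=[0]
create(c): bitmap=FF...... | b=[0] c=[1]
create(a): bitmap=FFF..... | a=[2] b=[0] c=[1]
append(a, 3): bitmap=FFFFFF.. | a=[2, 3, 4, 5] b=[0] c=[1]
append(b, 1): bitmap=FFFFFFF. | a=[2, 3, 4, 5] b=[0, 6] c=[1]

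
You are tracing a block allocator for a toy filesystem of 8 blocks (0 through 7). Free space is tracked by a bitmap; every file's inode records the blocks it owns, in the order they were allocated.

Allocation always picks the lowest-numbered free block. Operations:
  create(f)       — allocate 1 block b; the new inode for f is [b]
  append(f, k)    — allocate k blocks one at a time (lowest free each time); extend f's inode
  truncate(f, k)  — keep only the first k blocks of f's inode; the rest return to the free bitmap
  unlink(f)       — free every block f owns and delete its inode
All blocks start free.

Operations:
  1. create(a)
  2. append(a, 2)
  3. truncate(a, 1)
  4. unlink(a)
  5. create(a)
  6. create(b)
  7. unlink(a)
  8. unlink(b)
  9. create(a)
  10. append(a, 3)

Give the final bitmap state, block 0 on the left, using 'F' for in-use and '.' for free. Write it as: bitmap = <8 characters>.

bitmap = FFFF....

  1. create(a)  ⇒  F.......  {a→[0]}
  2. append(a, 2)  ⇒  FFF.....  {a→[0, 1, 2]}
  3. truncate(a, 1)  ⇒  F.......  {a→[0]}
  4. unlink(a)  ⇒  ........  {}
  5. create(a)  ⇒  F.......  {a→[0]}
  6. create(b)  ⇒  FF......  {a→[0]; b→[1]}
  7. unlink(a)  ⇒  .F......  {b→[1]}
  8. unlink(b)  ⇒  ........  {}
  9. create(a)  ⇒  F.......  {a→[0]}
  10. append(a, 3)  ⇒  FFFF....  {a→[0, 1, 2, 3]}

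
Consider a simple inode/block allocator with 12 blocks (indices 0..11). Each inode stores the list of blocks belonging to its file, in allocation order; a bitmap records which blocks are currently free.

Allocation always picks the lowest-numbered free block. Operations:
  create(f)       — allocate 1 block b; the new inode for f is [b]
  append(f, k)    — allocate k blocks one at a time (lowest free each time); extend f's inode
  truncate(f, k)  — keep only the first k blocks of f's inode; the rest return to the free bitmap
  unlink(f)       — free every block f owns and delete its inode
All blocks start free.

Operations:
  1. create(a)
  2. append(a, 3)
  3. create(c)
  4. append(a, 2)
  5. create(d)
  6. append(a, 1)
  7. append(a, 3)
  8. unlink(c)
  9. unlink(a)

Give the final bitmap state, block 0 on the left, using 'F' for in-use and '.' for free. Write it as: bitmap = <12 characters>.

after create(a) → a:[0]  free=[F...........]
after append(a, 3) → a:[0, 1, 2, 3]  free=[FFFF........]
after create(c) → a:[0, 1, 2, 3], c:[4]  free=[FFFFF.......]
after append(a, 2) → a:[0, 1, 2, 3, 5, 6], c:[4]  free=[FFFFFFF.....]
after create(d) → a:[0, 1, 2, 3, 5, 6], c:[4], d:[7]  free=[FFFFFFFF....]
after append(a, 1) → a:[0, 1, 2, 3, 5, 6, 8], c:[4], d:[7]  free=[FFFFFFFFF...]
after append(a, 3) → a:[0, 1, 2, 3, 5, 6, 8, 9, 10, 11], c:[4], d:[7]  free=[FFFFFFFFFFFF]
after unlink(c) → a:[0, 1, 2, 3, 5, 6, 8, 9, 10, 11], d:[7]  free=[FFFF.FFFFFFF]
after unlink(a) → d:[7]  free=[.......F....]

bitmap = .......F....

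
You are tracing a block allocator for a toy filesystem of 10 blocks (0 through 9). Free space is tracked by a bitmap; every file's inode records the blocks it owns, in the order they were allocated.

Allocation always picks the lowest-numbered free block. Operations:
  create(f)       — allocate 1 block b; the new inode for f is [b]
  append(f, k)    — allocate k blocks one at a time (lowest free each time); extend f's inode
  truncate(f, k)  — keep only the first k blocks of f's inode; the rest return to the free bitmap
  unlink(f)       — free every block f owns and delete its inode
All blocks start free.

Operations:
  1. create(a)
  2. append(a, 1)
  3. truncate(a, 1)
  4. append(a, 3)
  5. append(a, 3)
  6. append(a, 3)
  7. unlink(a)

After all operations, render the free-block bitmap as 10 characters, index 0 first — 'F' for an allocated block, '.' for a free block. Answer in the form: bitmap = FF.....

bitmap = ..........

  1. create(a)  ⇒  F.........  {a→[0]}
  2. append(a, 1)  ⇒  FF........  {a→[0, 1]}
  3. truncate(a, 1)  ⇒  F.........  {a→[0]}
  4. append(a, 3)  ⇒  FFFF......  {a→[0, 1, 2, 3]}
  5. append(a, 3)  ⇒  FFFFFFF...  {a→[0, 1, 2, 3, 4, 5, 6]}
  6. append(a, 3)  ⇒  FFFFFFFFFF  {a→[0, 1, 2, 3, 4, 5, 6, 7, 8, 9]}
  7. unlink(a)  ⇒  ..........  {}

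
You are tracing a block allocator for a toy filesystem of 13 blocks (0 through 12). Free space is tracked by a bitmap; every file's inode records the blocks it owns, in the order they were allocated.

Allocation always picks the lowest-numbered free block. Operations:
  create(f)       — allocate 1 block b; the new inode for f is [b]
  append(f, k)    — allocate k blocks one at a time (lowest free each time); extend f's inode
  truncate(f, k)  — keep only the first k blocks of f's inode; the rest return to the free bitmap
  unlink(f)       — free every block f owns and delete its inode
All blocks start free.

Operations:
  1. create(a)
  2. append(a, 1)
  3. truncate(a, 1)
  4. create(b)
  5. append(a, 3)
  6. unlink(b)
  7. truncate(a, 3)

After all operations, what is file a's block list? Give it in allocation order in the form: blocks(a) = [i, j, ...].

blocks(a) = [0, 2, 3]

create(a): bitmap=F............ | a=[0]
append(a, 1): bitmap=FF........... | a=[0, 1]
truncate(a, 1): bitmap=F............ | a=[0]
create(b): bitmap=FF........... | a=[0] b=[1]
append(a, 3): bitmap=FFFFF........ | a=[0, 2, 3, 4] b=[1]
unlink(b): bitmap=F.FFF........ | a=[0, 2, 3, 4]
truncate(a, 3): bitmap=F.FF......... | a=[0, 2, 3]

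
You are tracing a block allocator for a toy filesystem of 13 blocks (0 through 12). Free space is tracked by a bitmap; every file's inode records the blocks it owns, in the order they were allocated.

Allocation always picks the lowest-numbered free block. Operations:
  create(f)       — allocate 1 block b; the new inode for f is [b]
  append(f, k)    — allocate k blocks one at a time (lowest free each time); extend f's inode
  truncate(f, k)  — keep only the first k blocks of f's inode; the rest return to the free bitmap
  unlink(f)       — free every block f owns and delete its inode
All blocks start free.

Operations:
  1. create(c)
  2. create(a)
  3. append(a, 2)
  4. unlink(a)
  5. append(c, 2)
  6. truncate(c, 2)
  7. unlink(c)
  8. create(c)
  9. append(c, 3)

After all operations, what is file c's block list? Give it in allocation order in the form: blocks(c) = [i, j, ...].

blocks(c) = [0, 1, 2, 3]

create(c): bitmap=F............ | c=[0]
create(a): bitmap=FF........... | a=[1] c=[0]
append(a, 2): bitmap=FFFF......... | a=[1, 2, 3] c=[0]
unlink(a): bitmap=F............ | c=[0]
append(c, 2): bitmap=FFF.......... | c=[0, 1, 2]
truncate(c, 2): bitmap=FF........... | c=[0, 1]
unlink(c): bitmap=............. | 
create(c): bitmap=F............ | c=[0]
append(c, 3): bitmap=FFFF......... | c=[0, 1, 2, 3]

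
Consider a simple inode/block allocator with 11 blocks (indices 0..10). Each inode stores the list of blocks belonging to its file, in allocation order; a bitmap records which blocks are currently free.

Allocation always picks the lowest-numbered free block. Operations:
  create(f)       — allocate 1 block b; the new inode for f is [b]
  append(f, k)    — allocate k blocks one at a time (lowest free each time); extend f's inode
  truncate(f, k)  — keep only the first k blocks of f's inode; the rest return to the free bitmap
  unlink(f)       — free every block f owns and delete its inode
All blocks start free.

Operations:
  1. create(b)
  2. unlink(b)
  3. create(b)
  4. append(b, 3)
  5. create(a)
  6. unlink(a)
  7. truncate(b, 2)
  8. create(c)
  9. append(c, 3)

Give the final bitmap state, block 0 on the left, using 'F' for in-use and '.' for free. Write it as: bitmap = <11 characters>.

bitmap = FFFFFF.....

[1] create(b) — b=0 (map F..........)
[2] unlink(b) —  (map ...........)
[3] create(b) — b=0 (map F..........)
[4] append(b, 3) — b=0,1,2,3 (map FFFF.......)
[5] create(a) — a=4 b=0,1,2,3 (map FFFFF......)
[6] unlink(a) — b=0,1,2,3 (map FFFF.......)
[7] truncate(b, 2) — b=0,1 (map FF.........)
[8] create(c) — b=0,1 c=2 (map FFF........)
[9] append(c, 3) — b=0,1 c=2,3,4,5 (map FFFFFF.....)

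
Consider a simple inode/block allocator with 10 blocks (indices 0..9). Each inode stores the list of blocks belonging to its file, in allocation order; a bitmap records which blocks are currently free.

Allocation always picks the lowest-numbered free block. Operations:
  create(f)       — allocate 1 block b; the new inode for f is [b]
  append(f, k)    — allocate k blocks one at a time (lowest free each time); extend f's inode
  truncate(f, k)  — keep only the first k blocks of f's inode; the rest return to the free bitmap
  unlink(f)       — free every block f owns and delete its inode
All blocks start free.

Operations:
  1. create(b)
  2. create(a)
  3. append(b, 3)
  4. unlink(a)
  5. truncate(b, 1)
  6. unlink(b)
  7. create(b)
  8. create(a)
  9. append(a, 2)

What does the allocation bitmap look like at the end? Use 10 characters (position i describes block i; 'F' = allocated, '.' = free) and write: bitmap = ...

create(b): bitmap=F......... | b=[0]
create(a): bitmap=FF........ | a=[1] b=[0]
append(b, 3): bitmap=FFFFF..... | a=[1] b=[0, 2, 3, 4]
unlink(a): bitmap=F.FFF..... | b=[0, 2, 3, 4]
truncate(b, 1): bitmap=F......... | b=[0]
unlink(b): bitmap=.......... | 
create(b): bitmap=F......... | b=[0]
create(a): bitmap=FF........ | a=[1] b=[0]
append(a, 2): bitmap=FFFF...... | a=[1, 2, 3] b=[0]

bitmap = FFFF......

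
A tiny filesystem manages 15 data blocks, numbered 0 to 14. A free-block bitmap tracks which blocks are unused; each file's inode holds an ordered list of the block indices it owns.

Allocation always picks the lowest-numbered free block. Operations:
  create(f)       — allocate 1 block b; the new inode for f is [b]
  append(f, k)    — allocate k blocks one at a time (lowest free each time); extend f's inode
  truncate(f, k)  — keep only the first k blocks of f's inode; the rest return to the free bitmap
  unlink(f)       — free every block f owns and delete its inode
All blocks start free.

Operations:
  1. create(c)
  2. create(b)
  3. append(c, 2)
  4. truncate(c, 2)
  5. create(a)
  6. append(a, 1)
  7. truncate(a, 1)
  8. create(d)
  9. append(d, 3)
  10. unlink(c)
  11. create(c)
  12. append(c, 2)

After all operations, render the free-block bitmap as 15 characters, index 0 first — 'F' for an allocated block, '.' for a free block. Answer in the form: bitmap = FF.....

after create(c) → c:[0]  free=[F..............]
after create(b) → b:[1], c:[0]  free=[FF.............]
after append(c, 2) → b:[1], c:[0, 2, 3]  free=[FFFF...........]
after truncate(c, 2) → b:[1], c:[0, 2]  free=[FFF............]
after create(a) → a:[3], b:[1], c:[0, 2]  free=[FFFF...........]
after append(a, 1) → a:[3, 4], b:[1], c:[0, 2]  free=[FFFFF..........]
after truncate(a, 1) → a:[3], b:[1], c:[0, 2]  free=[FFFF...........]
after create(d) → a:[3], b:[1], c:[0, 2], d:[4]  free=[FFFFF..........]
after append(d, 3) → a:[3], b:[1], c:[0, 2], d:[4, 5, 6, 7]  free=[FFFFFFFF.......]
after unlink(c) → a:[3], b:[1], d:[4, 5, 6, 7]  free=[.F.FFFFF.......]
after create(c) → a:[3], b:[1], c:[0], d:[4, 5, 6, 7]  free=[FF.FFFFF.......]
after append(c, 2) → a:[3], b:[1], c:[0, 2, 8], d:[4, 5, 6, 7]  free=[FFFFFFFFF......]

bitmap = FFFFFFFFF......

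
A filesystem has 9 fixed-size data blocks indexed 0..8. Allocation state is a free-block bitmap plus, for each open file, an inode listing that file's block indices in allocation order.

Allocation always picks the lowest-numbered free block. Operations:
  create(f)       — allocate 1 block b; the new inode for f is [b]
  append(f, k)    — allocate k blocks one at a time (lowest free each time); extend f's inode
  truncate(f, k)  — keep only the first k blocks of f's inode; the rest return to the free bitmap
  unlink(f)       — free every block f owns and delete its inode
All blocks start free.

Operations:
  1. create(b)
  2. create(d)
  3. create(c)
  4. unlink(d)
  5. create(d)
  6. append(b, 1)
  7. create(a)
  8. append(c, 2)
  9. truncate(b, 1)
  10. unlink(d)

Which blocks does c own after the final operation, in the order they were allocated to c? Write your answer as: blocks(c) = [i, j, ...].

after create(b) → b:[0]  free=[F........]
after create(d) → b:[0], d:[1]  free=[FF.......]
after create(c) → b:[0], c:[2], d:[1]  free=[FFF......]
after unlink(d) → b:[0], c:[2]  free=[F.F......]
after create(d) → b:[0], c:[2], d:[1]  free=[FFF......]
after append(b, 1) → b:[0, 3], c:[2], d:[1]  free=[FFFF.....]
after create(a) → a:[4], b:[0, 3], c:[2], d:[1]  free=[FFFFF....]
after append(c, 2) → a:[4], b:[0, 3], c:[2, 5, 6], d:[1]  free=[FFFFFFF..]
after truncate(b, 1) → a:[4], b:[0], c:[2, 5, 6], d:[1]  free=[FFF.FFF..]
after unlink(d) → a:[4], b:[0], c:[2, 5, 6]  free=[F.F.FFF..]

blocks(c) = [2, 5, 6]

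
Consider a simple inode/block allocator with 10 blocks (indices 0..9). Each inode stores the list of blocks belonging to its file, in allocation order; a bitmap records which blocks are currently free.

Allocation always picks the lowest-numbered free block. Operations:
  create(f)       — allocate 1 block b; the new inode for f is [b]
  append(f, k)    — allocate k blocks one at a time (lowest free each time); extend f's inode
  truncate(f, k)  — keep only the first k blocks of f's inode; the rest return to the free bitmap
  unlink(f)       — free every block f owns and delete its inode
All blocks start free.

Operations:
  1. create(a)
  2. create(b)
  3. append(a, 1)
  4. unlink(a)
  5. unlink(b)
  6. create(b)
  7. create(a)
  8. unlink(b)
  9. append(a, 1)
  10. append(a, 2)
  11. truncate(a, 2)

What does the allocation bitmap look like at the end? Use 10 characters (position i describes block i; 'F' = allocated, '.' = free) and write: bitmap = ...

after create(a) → a:[0]  free=[F.........]
after create(b) → a:[0], b:[1]  free=[FF........]
after append(a, 1) → a:[0, 2], b:[1]  free=[FFF.......]
after unlink(a) → b:[1]  free=[.F........]
after unlink(b) →   free=[..........]
after create(b) → b:[0]  free=[F.........]
after create(a) → a:[1], b:[0]  free=[FF........]
after unlink(b) → a:[1]  free=[.F........]
after append(a, 1) → a:[1, 0]  free=[FF........]
after append(a, 2) → a:[1, 0, 2, 3]  free=[FFFF......]
after truncate(a, 2) → a:[1, 0]  free=[FF........]

bitmap = FF........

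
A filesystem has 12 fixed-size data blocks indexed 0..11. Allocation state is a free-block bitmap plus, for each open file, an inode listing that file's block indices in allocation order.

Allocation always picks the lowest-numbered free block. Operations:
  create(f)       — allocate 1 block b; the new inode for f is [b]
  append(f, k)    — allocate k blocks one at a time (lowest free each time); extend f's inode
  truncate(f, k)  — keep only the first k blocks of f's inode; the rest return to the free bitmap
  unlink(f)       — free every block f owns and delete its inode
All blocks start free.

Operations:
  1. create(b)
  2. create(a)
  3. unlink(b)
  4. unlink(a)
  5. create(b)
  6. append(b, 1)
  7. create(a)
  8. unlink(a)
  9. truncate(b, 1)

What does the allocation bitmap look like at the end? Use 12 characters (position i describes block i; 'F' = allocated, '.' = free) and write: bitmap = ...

bitmap = F...........

  1. create(b)  ⇒  F...........  {b→[0]}
  2. create(a)  ⇒  FF..........  {a→[1]; b→[0]}
  3. unlink(b)  ⇒  .F..........  {a→[1]}
  4. unlink(a)  ⇒  ............  {}
  5. create(b)  ⇒  F...........  {b→[0]}
  6. append(b, 1)  ⇒  FF..........  {b→[0, 1]}
  7. create(a)  ⇒  FFF.........  {a→[2]; b→[0, 1]}
  8. unlink(a)  ⇒  FF..........  {b→[0, 1]}
  9. truncate(b, 1)  ⇒  F...........  {b→[0]}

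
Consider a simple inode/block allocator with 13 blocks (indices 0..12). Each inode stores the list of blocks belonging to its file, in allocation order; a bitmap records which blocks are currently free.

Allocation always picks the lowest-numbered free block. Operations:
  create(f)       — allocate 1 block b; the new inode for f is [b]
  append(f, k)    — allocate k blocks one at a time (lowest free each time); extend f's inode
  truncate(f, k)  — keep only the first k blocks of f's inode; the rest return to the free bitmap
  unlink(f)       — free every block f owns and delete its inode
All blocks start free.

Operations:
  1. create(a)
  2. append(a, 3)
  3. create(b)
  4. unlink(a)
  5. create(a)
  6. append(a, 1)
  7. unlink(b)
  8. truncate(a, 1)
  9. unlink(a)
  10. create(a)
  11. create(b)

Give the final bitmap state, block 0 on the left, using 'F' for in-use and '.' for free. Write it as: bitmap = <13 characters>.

[1] create(a) — a=0 (map F............)
[2] append(a, 3) — a=0,1,2,3 (map FFFF.........)
[3] create(b) — a=0,1,2,3 b=4 (map FFFFF........)
[4] unlink(a) — b=4 (map ....F........)
[5] create(a) — a=0 b=4 (map F...F........)
[6] append(a, 1) — a=0,1 b=4 (map FF..F........)
[7] unlink(b) — a=0,1 (map FF...........)
[8] truncate(a, 1) — a=0 (map F............)
[9] unlink(a) —  (map .............)
[10] create(a) — a=0 (map F............)
[11] create(b) — a=0 b=1 (map FF...........)

bitmap = FF...........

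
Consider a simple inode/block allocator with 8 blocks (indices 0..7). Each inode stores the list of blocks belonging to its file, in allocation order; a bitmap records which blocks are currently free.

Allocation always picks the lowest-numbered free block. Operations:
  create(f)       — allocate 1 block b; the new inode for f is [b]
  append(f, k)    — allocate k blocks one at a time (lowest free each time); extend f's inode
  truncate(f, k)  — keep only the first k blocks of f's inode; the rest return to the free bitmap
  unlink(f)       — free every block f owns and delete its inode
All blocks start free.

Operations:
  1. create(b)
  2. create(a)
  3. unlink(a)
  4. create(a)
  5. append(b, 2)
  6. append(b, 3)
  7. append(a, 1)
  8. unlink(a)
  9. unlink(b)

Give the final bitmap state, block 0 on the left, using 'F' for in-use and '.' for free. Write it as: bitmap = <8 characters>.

  1. create(b)  ⇒  F.......  {b→[0]}
  2. create(a)  ⇒  FF......  {a→[1]; b→[0]}
  3. unlink(a)  ⇒  F.......  {b→[0]}
  4. create(a)  ⇒  FF......  {a→[1]; b→[0]}
  5. append(b, 2)  ⇒  FFFF....  {a→[1]; b→[0, 2, 3]}
  6. append(b, 3)  ⇒  FFFFFFF.  {a→[1]; b→[0, 2, 3, 4, 5, 6]}
  7. append(a, 1)  ⇒  FFFFFFFF  {a→[1, 7]; b→[0, 2, 3, 4, 5, 6]}
  8. unlink(a)  ⇒  F.FFFFF.  {b→[0, 2, 3, 4, 5, 6]}
  9. unlink(b)  ⇒  ........  {}

bitmap = ........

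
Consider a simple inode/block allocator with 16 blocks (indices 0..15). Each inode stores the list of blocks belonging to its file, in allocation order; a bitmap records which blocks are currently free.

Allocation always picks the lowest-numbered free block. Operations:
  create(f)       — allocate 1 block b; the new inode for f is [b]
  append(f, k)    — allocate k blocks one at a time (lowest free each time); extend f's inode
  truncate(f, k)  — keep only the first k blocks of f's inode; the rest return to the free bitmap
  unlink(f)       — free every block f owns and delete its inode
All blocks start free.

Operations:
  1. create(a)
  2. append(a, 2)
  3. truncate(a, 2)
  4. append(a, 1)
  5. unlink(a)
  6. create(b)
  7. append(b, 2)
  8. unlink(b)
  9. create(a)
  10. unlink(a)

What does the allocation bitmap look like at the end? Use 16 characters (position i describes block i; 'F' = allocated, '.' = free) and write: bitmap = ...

bitmap = ................

create(a): bitmap=F............... | a=[0]
append(a, 2): bitmap=FFF............. | a=[0, 1, 2]
truncate(a, 2): bitmap=FF.............. | a=[0, 1]
append(a, 1): bitmap=FFF............. | a=[0, 1, 2]
unlink(a): bitmap=................ | 
create(b): bitmap=F............... | b=[0]
append(b, 2): bitmap=FFF............. | b=[0, 1, 2]
unlink(b): bitmap=................ | 
create(a): bitmap=F............... | a=[0]
unlink(a): bitmap=................ | 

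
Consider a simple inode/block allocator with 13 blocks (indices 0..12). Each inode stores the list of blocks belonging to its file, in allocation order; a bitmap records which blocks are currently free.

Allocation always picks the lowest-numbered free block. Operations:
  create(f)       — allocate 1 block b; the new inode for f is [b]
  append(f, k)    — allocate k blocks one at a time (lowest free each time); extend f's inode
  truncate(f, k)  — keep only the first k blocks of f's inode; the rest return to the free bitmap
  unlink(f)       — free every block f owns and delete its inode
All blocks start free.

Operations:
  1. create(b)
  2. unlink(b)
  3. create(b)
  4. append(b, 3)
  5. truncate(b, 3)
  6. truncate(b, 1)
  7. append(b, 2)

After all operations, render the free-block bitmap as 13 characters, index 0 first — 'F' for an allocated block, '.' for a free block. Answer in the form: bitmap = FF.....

after create(b) → b:[0]  free=[F............]
after unlink(b) →   free=[.............]
after create(b) → b:[0]  free=[F............]
after append(b, 3) → b:[0, 1, 2, 3]  free=[FFFF.........]
after truncate(b, 3) → b:[0, 1, 2]  free=[FFF..........]
after truncate(b, 1) → b:[0]  free=[F............]
after append(b, 2) → b:[0, 1, 2]  free=[FFF..........]

bitmap = FFF..........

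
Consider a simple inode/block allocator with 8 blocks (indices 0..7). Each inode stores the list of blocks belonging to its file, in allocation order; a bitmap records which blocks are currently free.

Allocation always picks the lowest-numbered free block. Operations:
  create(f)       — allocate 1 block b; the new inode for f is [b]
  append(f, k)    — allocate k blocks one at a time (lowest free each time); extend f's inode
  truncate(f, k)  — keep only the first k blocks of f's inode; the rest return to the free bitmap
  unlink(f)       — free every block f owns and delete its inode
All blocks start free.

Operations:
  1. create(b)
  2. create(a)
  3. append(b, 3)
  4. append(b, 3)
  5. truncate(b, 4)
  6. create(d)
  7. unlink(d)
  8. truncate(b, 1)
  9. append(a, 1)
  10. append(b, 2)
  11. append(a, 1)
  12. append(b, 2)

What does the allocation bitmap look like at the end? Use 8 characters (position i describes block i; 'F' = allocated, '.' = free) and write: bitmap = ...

bitmap = FFFFFFFF

create(b): bitmap=F....... | b=[0]
create(a): bitmap=FF...... | a=[1] b=[0]
append(b, 3): bitmap=FFFFF... | a=[1] b=[0, 2, 3, 4]
append(b, 3): bitmap=FFFFFFFF | a=[1] b=[0, 2, 3, 4, 5, 6, 7]
truncate(b, 4): bitmap=FFFFF... | a=[1] b=[0, 2, 3, 4]
create(d): bitmap=FFFFFF.. | a=[1] b=[0, 2, 3, 4] d=[5]
unlink(d): bitmap=FFFFF... | a=[1] b=[0, 2, 3, 4]
truncate(b, 1): bitmap=FF...... | a=[1] b=[0]
append(a, 1): bitmap=FFF..... | a=[1, 2] b=[0]
append(b, 2): bitmap=FFFFF... | a=[1, 2] b=[0, 3, 4]
append(a, 1): bitmap=FFFFFF.. | a=[1, 2, 5] b=[0, 3, 4]
append(b, 2): bitmap=FFFFFFFF | a=[1, 2, 5] b=[0, 3, 4, 6, 7]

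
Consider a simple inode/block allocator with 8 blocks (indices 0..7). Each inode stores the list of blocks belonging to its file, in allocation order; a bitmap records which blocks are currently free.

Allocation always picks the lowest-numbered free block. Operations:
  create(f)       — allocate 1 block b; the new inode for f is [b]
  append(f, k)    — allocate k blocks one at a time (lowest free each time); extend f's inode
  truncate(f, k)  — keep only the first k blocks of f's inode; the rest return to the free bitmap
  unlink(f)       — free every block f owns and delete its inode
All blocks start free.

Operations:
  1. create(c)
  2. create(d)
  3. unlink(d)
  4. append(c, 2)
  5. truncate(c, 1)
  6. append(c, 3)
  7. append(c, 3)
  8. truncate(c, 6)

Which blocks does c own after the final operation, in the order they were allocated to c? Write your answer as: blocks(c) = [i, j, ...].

blocks(c) = [0, 1, 2, 3, 4, 5]

after create(c) → c:[0]  free=[F.......]
after create(d) → c:[0], d:[1]  free=[FF......]
after unlink(d) → c:[0]  free=[F.......]
after append(c, 2) → c:[0, 1, 2]  free=[FFF.....]
after truncate(c, 1) → c:[0]  free=[F.......]
after append(c, 3) → c:[0, 1, 2, 3]  free=[FFFF....]
after append(c, 3) → c:[0, 1, 2, 3, 4, 5, 6]  free=[FFFFFFF.]
after truncate(c, 6) → c:[0, 1, 2, 3, 4, 5]  free=[FFFFFF..]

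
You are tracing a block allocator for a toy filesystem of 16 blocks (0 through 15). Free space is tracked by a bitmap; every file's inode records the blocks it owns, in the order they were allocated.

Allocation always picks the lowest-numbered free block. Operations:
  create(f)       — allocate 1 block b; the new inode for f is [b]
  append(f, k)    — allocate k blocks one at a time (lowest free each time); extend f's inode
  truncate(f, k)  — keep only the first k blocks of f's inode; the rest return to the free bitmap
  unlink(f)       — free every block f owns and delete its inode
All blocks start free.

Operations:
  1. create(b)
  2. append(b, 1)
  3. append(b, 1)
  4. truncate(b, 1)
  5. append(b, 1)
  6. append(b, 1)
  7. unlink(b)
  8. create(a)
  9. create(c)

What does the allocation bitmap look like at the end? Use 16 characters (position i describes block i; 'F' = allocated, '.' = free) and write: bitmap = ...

create(b): bitmap=F............... | b=[0]
append(b, 1): bitmap=FF.............. | b=[0, 1]
append(b, 1): bitmap=FFF............. | b=[0, 1, 2]
truncate(b, 1): bitmap=F............... | b=[0]
append(b, 1): bitmap=FF.............. | b=[0, 1]
append(b, 1): bitmap=FFF............. | b=[0, 1, 2]
unlink(b): bitmap=................ | 
create(a): bitmap=F............... | a=[0]
create(c): bitmap=FF.............. | a=[0] c=[1]

bitmap = FF..............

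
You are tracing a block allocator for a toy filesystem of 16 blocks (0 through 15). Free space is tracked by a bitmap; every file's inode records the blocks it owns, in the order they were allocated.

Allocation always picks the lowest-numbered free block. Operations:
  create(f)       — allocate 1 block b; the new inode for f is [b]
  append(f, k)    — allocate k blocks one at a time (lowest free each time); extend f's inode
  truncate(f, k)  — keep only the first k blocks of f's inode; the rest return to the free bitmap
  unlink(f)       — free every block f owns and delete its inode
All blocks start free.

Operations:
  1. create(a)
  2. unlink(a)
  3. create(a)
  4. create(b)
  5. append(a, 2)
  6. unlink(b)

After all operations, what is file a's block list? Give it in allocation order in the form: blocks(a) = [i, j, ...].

blocks(a) = [0, 2, 3]

  1. create(a)  ⇒  F...............  {a→[0]}
  2. unlink(a)  ⇒  ................  {}
  3. create(a)  ⇒  F...............  {a→[0]}
  4. create(b)  ⇒  FF..............  {a→[0]; b→[1]}
  5. append(a, 2)  ⇒  FFFF............  {a→[0, 2, 3]; b→[1]}
  6. unlink(b)  ⇒  F.FF............  {a→[0, 2, 3]}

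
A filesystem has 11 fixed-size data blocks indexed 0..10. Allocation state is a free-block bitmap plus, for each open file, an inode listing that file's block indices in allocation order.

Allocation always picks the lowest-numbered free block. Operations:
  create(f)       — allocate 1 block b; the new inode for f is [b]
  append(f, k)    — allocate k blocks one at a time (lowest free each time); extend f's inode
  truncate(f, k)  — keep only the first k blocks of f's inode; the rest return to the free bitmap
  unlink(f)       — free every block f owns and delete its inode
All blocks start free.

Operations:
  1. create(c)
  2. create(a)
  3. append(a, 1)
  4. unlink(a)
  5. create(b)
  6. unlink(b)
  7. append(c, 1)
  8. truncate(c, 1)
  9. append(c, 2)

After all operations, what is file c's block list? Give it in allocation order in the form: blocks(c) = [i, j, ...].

  1. create(c)  ⇒  F..........  {c→[0]}
  2. create(a)  ⇒  FF.........  {a→[1]; c→[0]}
  3. append(a, 1)  ⇒  FFF........  {a→[1, 2]; c→[0]}
  4. unlink(a)  ⇒  F..........  {c→[0]}
  5. create(b)  ⇒  FF.........  {b→[1]; c→[0]}
  6. unlink(b)  ⇒  F..........  {c→[0]}
  7. append(c, 1)  ⇒  FF.........  {c→[0, 1]}
  8. truncate(c, 1)  ⇒  F..........  {c→[0]}
  9. append(c, 2)  ⇒  FFF........  {c→[0, 1, 2]}

blocks(c) = [0, 1, 2]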